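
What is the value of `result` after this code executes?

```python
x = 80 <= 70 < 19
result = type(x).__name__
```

x is bool; result = 'bool'

'bool'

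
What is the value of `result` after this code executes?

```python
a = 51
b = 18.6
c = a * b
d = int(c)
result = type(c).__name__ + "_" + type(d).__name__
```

a is int; b is float; c is float; d is int; result = 'float_int'

'float_int'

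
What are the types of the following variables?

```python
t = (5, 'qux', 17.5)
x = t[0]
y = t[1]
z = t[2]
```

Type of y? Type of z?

tuple[1] is str; tuple[2] is float

str, float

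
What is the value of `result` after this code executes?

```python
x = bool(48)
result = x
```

x = True; result = True

True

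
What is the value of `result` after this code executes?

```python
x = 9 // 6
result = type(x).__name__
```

x is int; result = 'int'

'int'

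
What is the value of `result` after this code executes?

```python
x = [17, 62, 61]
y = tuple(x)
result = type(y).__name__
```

x is list; y is tuple; result = 'tuple'

'tuple'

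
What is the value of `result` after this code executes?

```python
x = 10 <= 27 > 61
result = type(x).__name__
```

x is bool; result = 'bool'

'bool'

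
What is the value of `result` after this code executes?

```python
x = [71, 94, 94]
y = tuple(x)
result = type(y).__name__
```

x is list; y is tuple; result = 'tuple'

'tuple'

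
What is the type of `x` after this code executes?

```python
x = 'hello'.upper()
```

str.upper() returns str

str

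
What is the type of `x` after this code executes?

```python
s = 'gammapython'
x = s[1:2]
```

Slicing a str returns str

str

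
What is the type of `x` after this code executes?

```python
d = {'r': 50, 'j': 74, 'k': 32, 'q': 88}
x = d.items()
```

dict.items() returns dict_items view

dict_items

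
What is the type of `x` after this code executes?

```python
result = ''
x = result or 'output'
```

'or' returns first truthy value (str)

str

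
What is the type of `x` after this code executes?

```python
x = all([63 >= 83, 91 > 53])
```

all() returns bool

bool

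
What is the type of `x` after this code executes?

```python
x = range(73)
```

range() returns a range object

range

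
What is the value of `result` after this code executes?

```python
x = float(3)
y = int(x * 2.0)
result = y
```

x = 3.0; y = 6; result = 6

6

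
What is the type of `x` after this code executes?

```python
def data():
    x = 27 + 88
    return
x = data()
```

Bare return returns None

NoneType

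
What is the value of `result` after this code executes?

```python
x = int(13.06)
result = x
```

x = 13; result = 13

13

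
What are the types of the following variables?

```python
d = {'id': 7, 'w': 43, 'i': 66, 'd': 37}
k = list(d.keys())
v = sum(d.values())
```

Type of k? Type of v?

list() converts to list; sum of ints is int

list, int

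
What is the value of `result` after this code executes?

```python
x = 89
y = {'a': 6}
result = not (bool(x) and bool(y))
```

x = 89; y = {'a': 6}; result = False

False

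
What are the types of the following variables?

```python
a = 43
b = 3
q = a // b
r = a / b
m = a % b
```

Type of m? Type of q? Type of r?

% of ints returns int; // returns int; / returns float

int, int, float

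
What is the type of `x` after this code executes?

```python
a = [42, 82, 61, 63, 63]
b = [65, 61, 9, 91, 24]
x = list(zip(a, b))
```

list(zip()) returns a list of tuples

list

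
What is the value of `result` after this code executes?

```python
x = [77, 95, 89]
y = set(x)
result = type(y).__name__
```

x is list; y is set; result = 'set'

'set'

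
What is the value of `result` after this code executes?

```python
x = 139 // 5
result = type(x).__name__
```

x is int; result = 'int'

'int'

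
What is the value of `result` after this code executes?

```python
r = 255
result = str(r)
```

r = 255; result = '255'

'255'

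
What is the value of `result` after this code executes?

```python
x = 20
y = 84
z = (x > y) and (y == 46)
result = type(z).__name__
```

x is int; y is int; z is bool; result = 'bool'

'bool'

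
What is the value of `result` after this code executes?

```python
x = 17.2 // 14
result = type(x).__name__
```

x is float; result = 'float'

'float'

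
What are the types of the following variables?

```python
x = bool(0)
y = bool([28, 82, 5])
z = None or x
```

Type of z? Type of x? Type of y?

None or bool returns the bool; bool() returns bool; bool() returns bool

bool, bool, bool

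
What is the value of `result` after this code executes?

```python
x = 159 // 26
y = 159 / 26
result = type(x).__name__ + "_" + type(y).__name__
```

x is int; y is float; result = 'int_float'

'int_float'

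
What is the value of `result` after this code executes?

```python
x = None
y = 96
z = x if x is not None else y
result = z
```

x = None; y = 96; z = 96; result = 96

96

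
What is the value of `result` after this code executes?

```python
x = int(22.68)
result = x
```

x = 22; result = 22

22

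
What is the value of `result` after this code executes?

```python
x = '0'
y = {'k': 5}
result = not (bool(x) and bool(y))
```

x = '0'; y = {'k': 5}; result = False

False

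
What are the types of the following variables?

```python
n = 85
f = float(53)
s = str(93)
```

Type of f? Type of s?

f is assigned the result of calling float(), which returns a float; s is assigned the result of calling str(), which returns a str

float, str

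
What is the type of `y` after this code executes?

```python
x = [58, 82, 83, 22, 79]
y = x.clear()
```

list.clear() returns None

NoneType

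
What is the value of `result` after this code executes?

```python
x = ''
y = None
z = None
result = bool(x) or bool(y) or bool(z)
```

x = ''; y = None; z = None; result = False

False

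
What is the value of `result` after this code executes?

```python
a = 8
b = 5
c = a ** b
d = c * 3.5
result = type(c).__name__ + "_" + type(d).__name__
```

a is int; b is int; c is int; d is float; result = 'int_float'

'int_float'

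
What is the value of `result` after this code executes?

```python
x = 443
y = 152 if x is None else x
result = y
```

x = 443; y = 443; result = 443

443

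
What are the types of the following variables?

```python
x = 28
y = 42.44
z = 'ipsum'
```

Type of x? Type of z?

x is assigned a bare integer (no decimal point), so it is an int; z is assigned a quoted string literal, so it is a str

int, str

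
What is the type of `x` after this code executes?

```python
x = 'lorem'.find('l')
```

str.find() returns int index

int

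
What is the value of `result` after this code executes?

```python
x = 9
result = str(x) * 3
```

x = 9; result = '999'

'999'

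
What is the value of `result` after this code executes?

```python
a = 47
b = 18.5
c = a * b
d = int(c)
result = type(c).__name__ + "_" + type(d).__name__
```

a is int; b is float; c is float; d is int; result = 'float_int'

'float_int'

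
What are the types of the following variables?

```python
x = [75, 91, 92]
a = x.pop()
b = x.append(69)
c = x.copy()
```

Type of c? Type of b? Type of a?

copy() returns list; append() returns None; pop() returns element

list, NoneType, int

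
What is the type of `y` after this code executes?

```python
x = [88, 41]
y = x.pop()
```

list.pop() returns the popped element

int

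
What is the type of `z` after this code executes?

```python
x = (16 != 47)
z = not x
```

'not' returns bool

bool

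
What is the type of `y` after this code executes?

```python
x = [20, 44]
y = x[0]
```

Indexing list[int] returns int

int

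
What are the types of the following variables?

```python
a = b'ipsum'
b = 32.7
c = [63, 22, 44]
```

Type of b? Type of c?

b is assigned a number with a decimal point, so it is a float; c is assigned a list literal (square brackets)

float, list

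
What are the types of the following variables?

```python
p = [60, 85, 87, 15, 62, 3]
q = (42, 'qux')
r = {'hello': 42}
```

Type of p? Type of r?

p is assigned a list literal (square brackets); r is assigned a dict literal ({key: value})

list, dict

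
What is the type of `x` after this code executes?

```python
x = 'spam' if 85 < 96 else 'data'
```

Both branches of conditional are str

str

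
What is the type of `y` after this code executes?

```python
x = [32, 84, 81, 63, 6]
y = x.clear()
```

list.clear() returns None

NoneType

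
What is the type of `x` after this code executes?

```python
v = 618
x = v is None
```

'is' comparison returns bool

bool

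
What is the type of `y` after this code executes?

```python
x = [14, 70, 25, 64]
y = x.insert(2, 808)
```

list.insert() returns None

NoneType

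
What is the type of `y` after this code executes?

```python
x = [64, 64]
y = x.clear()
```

list.clear() returns None

NoneType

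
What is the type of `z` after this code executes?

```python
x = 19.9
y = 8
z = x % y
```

float % int = float

float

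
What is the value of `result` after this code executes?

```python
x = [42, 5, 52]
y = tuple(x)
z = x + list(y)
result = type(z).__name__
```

x is list; y is tuple; z is list; result = 'list'

'list'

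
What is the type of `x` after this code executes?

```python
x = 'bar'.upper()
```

str.upper() returns str

str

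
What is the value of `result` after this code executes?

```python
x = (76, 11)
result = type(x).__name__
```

x is tuple; result = 'tuple'

'tuple'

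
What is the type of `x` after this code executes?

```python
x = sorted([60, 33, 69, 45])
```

sorted() always returns list

list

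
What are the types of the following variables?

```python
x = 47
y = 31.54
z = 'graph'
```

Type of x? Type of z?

x is assigned a bare integer (no decimal point), so it is an int; z is assigned a quoted string literal, so it is a str

int, str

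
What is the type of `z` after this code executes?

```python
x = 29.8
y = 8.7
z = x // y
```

float // float = float

float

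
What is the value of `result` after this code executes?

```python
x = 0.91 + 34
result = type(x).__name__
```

x is float; result = 'float'

'float'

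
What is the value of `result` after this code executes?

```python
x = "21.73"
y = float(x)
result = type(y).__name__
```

x is str; y is float; result = 'float'

'float'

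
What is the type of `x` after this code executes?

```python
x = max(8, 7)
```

max() of ints returns int

int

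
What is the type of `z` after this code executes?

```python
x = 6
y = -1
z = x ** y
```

int ** negative = float

float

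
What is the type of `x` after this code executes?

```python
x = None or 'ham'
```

'or' with None returns the other truthy value (str)

str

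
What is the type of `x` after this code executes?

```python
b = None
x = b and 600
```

'and' returns first falsy value (None)

NoneType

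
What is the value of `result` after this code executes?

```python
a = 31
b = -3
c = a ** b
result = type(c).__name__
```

a is int; b is int; c is float; result = 'float'

'float'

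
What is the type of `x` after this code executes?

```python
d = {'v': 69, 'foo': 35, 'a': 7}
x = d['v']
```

Accessing dict[str, int] with str key returns int

int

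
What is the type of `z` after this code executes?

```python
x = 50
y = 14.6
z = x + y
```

int + float = float

float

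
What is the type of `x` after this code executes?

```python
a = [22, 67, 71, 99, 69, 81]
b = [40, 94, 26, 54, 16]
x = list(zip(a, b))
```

list(zip()) returns a list of tuples

list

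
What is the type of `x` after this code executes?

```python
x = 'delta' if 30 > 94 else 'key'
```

Both branches of conditional are str

str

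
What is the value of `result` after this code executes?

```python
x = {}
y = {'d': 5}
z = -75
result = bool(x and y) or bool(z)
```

x = {}; y = {'d': 5}; z = -75; result = True

True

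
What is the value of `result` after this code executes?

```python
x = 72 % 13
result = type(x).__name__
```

x is int; result = 'int'

'int'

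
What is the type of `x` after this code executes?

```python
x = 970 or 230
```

'or' returns first truthy value (int)

int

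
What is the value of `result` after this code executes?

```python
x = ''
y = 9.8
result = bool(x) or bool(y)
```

x = ''; y = 9.8; result = True

True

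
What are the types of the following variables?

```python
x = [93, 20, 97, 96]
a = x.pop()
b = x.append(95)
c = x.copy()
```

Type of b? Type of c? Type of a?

append() returns None; copy() returns list; pop() returns element

NoneType, list, int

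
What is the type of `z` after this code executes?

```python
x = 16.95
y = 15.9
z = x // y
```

float // float = float

float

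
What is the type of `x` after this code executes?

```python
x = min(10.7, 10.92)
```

min() of floats returns float

float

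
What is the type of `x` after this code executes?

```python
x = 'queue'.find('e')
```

str.find() returns int index

int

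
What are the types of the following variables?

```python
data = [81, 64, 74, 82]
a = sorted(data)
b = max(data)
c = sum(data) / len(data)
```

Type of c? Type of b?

int / int = float; max of ints returns int

float, int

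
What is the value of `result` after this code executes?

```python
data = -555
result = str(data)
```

data = -555; result = '-555'

'-555'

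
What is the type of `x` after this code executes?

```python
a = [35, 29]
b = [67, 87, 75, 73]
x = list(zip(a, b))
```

list(zip()) returns a list of tuples

list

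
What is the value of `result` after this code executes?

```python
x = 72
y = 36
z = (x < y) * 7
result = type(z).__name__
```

x is int; y is int; z is int; result = 'int'

'int'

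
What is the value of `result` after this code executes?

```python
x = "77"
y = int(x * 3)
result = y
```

x = '77'; y = 777777; result = 777777

777777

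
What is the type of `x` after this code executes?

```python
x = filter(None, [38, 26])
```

filter() returns a filter object

filter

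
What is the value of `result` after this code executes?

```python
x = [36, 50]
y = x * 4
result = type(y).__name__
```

x is list; y is list; result = 'list'

'list'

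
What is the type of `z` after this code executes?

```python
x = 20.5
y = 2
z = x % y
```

float % int = float

float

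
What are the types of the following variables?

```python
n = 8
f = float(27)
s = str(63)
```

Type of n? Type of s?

n is assigned a bare integer (no decimal point), so it is an int; s is assigned the result of calling str(), which returns a str

int, str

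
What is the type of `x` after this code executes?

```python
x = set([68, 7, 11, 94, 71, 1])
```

set() constructor returns set

set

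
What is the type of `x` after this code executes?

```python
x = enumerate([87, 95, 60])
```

enumerate() returns an enumerate object

enumerate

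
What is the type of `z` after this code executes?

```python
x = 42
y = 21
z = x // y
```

int // int = int

int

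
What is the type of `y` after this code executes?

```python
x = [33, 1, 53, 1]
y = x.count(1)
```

list.count() returns int

int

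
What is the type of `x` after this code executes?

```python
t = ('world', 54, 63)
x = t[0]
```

Index 0 of tuple is a str literal

str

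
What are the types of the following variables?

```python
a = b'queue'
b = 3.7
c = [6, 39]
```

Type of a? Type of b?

a is assigned a bytes literal (b'...' prefix); b is assigned a number with a decimal point, so it is a float

bytes, float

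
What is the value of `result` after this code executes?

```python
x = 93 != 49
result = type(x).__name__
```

x is bool; result = 'bool'

'bool'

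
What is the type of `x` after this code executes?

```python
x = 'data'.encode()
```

str.encode() returns bytes

bytes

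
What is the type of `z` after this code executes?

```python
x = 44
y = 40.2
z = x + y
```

int + float = float

float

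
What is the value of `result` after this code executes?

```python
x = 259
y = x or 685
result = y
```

x = 259; y = 259; result = 259

259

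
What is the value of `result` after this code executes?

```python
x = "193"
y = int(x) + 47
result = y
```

x = '193'; y = 240; result = 240

240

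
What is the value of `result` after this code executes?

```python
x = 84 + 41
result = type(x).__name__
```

x is int; result = 'int'

'int'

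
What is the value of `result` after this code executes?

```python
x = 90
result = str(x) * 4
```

x = 90; result = '90909090'

'90909090'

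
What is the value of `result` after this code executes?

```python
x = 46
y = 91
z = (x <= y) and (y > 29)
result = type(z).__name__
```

x is int; y is int; z is bool; result = 'bool'

'bool'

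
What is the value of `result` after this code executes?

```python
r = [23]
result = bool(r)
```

r = [23]; result = True

True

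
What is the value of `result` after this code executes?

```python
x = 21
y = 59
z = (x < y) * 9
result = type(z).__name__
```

x is int; y is int; z is int; result = 'int'

'int'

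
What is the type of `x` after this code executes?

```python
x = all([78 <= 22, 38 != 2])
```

all() returns bool

bool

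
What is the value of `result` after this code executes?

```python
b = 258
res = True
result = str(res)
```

b = 258; res = True; result = 'True'

'True'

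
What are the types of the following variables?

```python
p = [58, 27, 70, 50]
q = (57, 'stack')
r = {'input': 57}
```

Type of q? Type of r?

q is assigned a tuple (parenthesized, comma-separated values); r is assigned a dict literal ({key: value})

tuple, dict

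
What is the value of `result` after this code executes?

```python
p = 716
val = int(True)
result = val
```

p = 716; val = 1; result = 1

1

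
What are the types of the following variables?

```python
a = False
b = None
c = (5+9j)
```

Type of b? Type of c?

b is assigned None, whose type is NoneType; c is assigned (5+9j), an int plus an imaginary literal (j suffix), which evaluates to complex

NoneType, complex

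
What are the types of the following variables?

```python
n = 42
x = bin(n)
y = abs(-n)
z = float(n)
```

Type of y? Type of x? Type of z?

abs() of int returns int; bin() returns str; float() returns float

int, str, float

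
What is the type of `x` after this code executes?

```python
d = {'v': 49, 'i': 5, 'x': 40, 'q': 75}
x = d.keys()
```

.keys() returns dict_keys view

dict_keys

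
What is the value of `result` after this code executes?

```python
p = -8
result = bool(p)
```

p = -8; result = True

True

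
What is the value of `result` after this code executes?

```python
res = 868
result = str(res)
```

res = 868; result = '868'

'868'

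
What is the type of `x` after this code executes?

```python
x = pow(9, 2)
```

pow(int, int) returns int

int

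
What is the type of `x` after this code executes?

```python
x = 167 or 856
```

'or' returns first truthy value (int)

int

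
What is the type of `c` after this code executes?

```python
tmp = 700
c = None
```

None has type NoneType

NoneType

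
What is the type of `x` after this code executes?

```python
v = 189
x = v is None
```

'is' comparison returns bool

bool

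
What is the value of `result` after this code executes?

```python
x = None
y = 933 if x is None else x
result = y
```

x = None; y = 933; result = 933

933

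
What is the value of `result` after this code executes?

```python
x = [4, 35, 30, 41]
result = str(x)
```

x = [4, 35, 30, 41]; result = '[4, 35, 30, 41]'

'[4, 35, 30, 41]'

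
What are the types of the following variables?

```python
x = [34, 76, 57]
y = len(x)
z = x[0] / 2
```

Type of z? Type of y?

int / int = float; len() returns int

float, int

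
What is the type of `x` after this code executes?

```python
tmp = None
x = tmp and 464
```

'and' returns first falsy value (None)

NoneType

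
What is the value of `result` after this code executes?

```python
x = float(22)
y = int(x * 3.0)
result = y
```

x = 22.0; y = 66; result = 66

66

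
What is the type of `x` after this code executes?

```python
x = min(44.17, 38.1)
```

min() of floats returns float

float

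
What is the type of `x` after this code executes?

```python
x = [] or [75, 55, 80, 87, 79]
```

'or' returns first truthy value (list)

list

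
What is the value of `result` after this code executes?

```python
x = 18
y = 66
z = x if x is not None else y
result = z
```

x = 18; y = 66; z = 18; result = 18

18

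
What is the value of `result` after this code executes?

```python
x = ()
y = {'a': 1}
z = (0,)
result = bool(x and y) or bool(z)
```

x = (); y = {'a': 1}; z = (0,); result = True

True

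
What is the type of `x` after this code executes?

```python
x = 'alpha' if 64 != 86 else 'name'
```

Both branches of conditional are str

str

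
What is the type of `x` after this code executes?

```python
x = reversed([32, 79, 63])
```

reversed() on a list returns list_reverseiterator

list_reverseiterator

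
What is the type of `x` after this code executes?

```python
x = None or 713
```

'or' with None returns the other truthy value

int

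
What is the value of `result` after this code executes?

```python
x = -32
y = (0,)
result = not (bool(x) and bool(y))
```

x = -32; y = (0,); result = False

False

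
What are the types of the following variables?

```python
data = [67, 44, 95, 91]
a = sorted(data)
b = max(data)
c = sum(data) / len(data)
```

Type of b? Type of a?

max of ints returns int; sorted() returns list

int, list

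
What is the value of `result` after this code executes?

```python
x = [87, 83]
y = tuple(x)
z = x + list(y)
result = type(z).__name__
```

x is list; y is tuple; z is list; result = 'list'

'list'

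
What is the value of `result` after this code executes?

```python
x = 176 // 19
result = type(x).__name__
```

x is int; result = 'int'

'int'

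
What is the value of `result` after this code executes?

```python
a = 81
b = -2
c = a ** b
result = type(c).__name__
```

a is int; b is int; c is float; result = 'float'

'float'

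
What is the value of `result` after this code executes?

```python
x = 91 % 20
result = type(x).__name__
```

x is int; result = 'int'

'int'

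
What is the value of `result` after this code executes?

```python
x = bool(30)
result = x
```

x = True; result = True

True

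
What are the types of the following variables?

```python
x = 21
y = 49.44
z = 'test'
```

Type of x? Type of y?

x is assigned a bare integer (no decimal point), so it is an int; y is assigned a number with a decimal point, so it is a float

int, float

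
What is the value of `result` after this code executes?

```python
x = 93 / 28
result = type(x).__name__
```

x is float; result = 'float'

'float'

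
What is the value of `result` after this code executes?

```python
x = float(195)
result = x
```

x = 195.0; result = 195.0

195.0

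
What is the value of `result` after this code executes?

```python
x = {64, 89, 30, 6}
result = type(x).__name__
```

x is set; result = 'set'

'set'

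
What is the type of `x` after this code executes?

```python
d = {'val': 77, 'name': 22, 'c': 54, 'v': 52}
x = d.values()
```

.values() returns dict_values view

dict_values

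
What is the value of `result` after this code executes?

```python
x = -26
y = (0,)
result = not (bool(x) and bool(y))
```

x = -26; y = (0,); result = False

False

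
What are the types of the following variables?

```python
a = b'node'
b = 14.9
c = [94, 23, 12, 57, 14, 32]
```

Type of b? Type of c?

b is assigned a number with a decimal point, so it is a float; c is assigned a list literal (square brackets)

float, list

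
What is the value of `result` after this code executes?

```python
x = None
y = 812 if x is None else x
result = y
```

x = None; y = 812; result = 812

812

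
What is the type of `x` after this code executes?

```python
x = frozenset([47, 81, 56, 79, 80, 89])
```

frozenset() returns frozenset

frozenset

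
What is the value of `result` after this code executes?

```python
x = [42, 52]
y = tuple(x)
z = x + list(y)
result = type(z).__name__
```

x is list; y is tuple; z is list; result = 'list'

'list'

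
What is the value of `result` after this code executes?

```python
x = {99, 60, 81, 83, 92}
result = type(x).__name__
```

x is set; result = 'set'

'set'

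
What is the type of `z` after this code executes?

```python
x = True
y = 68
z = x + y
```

bool + int = int (bool is subclass of int)

int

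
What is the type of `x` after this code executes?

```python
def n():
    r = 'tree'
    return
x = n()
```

Bare return returns None

NoneType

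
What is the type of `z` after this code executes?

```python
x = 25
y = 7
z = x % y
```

int % int = int

int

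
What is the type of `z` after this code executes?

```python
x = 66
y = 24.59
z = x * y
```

int * float = float

float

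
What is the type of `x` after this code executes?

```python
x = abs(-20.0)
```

abs() of float returns float

float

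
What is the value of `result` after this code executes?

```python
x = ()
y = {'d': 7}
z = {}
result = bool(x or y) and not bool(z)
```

x = (); y = {'d': 7}; z = {}; result = True

True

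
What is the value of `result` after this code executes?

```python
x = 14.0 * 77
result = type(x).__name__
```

x is float; result = 'float'

'float'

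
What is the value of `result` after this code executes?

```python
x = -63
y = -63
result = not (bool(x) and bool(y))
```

x = -63; y = -63; result = False

False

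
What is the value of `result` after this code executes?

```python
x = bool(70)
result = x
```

x = True; result = True

True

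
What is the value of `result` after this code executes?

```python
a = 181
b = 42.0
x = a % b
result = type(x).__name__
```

a is int; b is float; x is float; result = 'float'

'float'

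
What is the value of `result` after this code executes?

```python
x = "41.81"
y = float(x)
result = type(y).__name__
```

x is str; y is float; result = 'float'

'float'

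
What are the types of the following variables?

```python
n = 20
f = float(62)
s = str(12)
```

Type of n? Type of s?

n is assigned a bare integer (no decimal point), so it is an int; s is assigned the result of calling str(), which returns a str

int, str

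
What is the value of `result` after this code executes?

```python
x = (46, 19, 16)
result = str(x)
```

x = (46, 19, 16); result = '(46, 19, 16)'

'(46, 19, 16)'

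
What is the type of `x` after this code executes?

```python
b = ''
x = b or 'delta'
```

'or' returns first truthy value (str)

str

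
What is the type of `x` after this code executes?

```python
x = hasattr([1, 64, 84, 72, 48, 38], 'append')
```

hasattr() returns bool

bool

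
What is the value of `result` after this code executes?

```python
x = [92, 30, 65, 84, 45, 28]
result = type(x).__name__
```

x is list; result = 'list'

'list'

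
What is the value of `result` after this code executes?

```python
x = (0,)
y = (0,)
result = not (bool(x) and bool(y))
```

x = (0,); y = (0,); result = False

False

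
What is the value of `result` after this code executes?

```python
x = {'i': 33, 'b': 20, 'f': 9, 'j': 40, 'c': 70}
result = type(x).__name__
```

x is dict; result = 'dict'

'dict'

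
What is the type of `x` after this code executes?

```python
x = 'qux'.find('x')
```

str.find() returns int index

int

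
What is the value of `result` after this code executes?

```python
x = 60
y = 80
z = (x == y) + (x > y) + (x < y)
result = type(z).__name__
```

x is int; y is int; z is int; result = 'int'

'int'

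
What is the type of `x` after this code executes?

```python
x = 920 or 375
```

'or' returns first truthy value (int)

int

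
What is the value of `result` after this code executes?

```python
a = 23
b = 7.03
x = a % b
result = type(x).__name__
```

a is int; b is float; x is float; result = 'float'

'float'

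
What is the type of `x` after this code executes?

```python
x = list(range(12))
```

list(range()) returns list

list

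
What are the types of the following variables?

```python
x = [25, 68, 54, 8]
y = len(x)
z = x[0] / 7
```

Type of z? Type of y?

int / int = float; len() returns int

float, int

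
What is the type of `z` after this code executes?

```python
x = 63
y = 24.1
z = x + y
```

int + float = float

float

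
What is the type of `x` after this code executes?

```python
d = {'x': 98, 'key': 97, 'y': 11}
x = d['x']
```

Accessing dict[str, int] with str key returns int

int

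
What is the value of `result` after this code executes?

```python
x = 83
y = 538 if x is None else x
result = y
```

x = 83; y = 83; result = 83

83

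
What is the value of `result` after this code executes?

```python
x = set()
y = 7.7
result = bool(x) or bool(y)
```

x = set(); y = 7.7; result = True

True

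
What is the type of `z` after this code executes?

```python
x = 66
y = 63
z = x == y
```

Equality comparison returns bool

bool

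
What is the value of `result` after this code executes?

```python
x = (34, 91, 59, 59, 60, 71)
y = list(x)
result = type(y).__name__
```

x is tuple; y is list; result = 'list'

'list'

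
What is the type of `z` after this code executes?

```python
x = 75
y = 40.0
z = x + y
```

int + float = float

float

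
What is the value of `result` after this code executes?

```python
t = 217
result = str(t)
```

t = 217; result = '217'

'217'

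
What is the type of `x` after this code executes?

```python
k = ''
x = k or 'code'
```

'or' returns first truthy value (str)

str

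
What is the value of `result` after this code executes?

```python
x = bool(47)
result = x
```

x = True; result = True

True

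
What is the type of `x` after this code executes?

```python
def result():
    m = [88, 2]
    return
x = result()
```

Bare return returns None

NoneType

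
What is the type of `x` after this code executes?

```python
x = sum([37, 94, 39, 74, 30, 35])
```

sum() of ints returns int

int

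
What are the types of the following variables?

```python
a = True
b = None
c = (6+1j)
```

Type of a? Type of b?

a is assigned the constant True, which has type bool; b is assigned None, whose type is NoneType

bool, NoneType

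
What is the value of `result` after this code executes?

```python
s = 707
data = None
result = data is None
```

s = 707; data = None; result = True

True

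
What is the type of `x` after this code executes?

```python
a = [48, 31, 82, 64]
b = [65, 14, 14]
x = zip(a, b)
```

zip() returns a zip object

zip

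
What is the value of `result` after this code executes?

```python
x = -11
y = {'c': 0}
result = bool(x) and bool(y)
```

x = -11; y = {'c': 0}; result = True

True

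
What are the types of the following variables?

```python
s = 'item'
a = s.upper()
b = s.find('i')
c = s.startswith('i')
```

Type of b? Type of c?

find() returns int; startswith() returns bool

int, bool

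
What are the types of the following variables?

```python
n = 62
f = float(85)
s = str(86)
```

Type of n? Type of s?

n is assigned a bare integer (no decimal point), so it is an int; s is assigned the result of calling str(), which returns a str

int, str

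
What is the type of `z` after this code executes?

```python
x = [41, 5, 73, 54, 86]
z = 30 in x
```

'in' operator returns bool

bool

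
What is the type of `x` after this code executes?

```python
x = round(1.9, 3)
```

round() with decimal places returns float

float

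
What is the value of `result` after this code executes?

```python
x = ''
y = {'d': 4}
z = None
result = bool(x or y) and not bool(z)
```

x = ''; y = {'d': 4}; z = None; result = True

True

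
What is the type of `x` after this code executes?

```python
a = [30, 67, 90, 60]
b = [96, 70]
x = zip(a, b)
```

zip() returns a zip object

zip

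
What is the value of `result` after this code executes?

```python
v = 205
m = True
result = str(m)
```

v = 205; m = True; result = 'True'

'True'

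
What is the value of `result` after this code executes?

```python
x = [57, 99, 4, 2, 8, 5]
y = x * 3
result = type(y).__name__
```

x is list; y is list; result = 'list'

'list'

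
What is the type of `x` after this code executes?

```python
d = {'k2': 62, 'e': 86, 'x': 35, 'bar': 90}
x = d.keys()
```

.keys() returns dict_keys view

dict_keys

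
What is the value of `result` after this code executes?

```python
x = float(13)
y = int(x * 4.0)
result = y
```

x = 13.0; y = 52; result = 52

52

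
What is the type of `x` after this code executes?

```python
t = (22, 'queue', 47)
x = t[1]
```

Index 1 of tuple is a str literal

str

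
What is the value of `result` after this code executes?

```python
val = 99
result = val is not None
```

val = 99; result = True

True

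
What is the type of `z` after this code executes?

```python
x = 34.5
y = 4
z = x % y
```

float % int = float

float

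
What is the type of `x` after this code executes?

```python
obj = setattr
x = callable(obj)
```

callable() returns bool

bool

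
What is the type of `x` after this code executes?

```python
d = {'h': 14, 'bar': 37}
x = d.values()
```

.values() returns dict_values view

dict_values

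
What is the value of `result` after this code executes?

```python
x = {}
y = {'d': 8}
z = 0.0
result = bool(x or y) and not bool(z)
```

x = {}; y = {'d': 8}; z = 0.0; result = True

True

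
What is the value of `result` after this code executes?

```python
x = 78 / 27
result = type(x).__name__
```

x is float; result = 'float'

'float'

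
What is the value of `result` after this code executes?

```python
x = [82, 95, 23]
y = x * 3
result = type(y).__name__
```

x is list; y is list; result = 'list'

'list'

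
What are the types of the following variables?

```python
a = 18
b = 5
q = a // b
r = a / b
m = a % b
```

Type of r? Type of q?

/ returns float; // returns int

float, int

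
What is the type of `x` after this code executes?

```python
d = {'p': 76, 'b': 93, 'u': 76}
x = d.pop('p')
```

dict.pop() returns the value

int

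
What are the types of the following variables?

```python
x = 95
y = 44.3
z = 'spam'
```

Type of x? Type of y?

x is assigned a bare integer (no decimal point), so it is an int; y is assigned a number with a decimal point, so it is a float

int, float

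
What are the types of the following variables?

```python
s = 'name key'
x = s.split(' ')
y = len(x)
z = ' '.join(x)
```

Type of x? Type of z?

str.split() returns list; str.join() returns str

list, str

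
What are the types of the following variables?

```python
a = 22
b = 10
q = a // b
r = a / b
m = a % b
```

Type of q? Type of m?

// returns int; % of ints returns int

int, int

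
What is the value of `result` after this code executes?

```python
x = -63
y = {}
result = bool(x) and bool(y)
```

x = -63; y = {}; result = False

False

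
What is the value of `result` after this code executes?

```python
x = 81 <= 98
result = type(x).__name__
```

x is bool; result = 'bool'

'bool'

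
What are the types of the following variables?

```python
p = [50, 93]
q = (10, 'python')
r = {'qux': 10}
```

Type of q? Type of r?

q is assigned a tuple (parenthesized, comma-separated values); r is assigned a dict literal ({key: value})

tuple, dict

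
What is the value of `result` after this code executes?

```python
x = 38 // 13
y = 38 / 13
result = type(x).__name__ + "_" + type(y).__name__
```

x is int; y is float; result = 'int_float'

'int_float'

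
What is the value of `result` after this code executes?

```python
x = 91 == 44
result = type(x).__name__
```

x is bool; result = 'bool'

'bool'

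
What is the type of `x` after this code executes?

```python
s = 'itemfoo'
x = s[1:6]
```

Slicing a str returns str

str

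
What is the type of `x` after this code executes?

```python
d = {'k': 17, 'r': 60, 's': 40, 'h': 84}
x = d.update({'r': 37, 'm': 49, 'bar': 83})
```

dict.update() returns None

NoneType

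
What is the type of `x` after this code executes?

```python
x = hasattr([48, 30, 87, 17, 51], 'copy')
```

hasattr() returns bool

bool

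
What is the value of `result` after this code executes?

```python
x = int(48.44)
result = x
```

x = 48; result = 48

48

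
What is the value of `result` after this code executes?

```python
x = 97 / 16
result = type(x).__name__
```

x is float; result = 'float'

'float'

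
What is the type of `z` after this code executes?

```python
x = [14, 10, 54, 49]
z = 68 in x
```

'in' operator returns bool

bool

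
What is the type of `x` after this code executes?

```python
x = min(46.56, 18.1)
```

min() of floats returns float

float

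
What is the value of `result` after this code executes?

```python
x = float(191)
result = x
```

x = 191.0; result = 191.0

191.0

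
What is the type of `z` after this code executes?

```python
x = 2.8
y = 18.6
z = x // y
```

float // float = float

float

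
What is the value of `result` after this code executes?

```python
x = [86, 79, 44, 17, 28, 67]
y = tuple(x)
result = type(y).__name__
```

x is list; y is tuple; result = 'tuple'

'tuple'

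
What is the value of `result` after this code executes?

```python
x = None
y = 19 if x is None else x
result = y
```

x = None; y = 19; result = 19

19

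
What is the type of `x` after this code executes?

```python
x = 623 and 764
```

'and' with truthy values returns last operand (int)

int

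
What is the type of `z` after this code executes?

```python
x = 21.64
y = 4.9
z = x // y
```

float // float = float

float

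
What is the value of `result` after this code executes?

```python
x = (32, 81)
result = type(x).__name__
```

x is tuple; result = 'tuple'

'tuple'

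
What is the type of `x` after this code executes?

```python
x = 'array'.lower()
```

str.lower() returns str

str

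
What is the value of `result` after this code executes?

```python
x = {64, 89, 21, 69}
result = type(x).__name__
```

x is set; result = 'set'

'set'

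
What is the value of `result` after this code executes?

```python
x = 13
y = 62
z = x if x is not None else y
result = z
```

x = 13; y = 62; z = 13; result = 13

13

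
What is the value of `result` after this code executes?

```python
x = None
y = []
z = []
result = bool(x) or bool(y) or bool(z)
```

x = None; y = []; z = []; result = False

False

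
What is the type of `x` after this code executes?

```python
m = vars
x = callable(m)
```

callable() returns bool

bool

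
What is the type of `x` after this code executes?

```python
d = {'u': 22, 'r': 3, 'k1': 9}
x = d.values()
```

.values() returns dict_values view

dict_values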